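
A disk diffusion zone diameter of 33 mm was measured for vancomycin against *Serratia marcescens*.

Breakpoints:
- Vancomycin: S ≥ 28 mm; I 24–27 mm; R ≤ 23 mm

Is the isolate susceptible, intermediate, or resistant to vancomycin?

S

Vancomycin 33 mm: ≥ 28 mm → susceptible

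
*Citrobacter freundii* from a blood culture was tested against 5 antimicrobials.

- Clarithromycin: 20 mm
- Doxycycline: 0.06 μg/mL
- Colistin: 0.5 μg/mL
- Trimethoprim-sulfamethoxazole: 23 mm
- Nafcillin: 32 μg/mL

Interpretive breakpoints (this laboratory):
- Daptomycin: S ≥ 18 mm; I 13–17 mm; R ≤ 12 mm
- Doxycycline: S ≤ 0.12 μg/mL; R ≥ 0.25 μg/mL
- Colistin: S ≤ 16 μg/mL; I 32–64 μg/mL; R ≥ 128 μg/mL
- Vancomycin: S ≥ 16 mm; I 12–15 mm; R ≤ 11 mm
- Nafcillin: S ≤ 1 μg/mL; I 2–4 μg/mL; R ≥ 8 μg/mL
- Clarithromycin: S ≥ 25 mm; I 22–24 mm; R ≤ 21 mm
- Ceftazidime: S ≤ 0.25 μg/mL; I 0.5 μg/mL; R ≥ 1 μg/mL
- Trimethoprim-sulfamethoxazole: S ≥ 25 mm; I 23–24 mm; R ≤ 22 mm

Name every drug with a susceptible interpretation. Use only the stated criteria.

Clarithromycin 20 mm: ≤ 21 mm → resistant
Doxycycline: 0.06 μg/mL is ≤ 0.12 μg/mL ⇒ Susceptible
Colistin: 0.5 μg/mL is ≤ 16 μg/mL — Susceptible
Trimethoprim-sulfamethoxazole: 23 mm is in 23–24 mm → Intermediate
Nafcillin (32 μg/mL) ≥ 8 μg/mL → resistant

doxycycline, colistin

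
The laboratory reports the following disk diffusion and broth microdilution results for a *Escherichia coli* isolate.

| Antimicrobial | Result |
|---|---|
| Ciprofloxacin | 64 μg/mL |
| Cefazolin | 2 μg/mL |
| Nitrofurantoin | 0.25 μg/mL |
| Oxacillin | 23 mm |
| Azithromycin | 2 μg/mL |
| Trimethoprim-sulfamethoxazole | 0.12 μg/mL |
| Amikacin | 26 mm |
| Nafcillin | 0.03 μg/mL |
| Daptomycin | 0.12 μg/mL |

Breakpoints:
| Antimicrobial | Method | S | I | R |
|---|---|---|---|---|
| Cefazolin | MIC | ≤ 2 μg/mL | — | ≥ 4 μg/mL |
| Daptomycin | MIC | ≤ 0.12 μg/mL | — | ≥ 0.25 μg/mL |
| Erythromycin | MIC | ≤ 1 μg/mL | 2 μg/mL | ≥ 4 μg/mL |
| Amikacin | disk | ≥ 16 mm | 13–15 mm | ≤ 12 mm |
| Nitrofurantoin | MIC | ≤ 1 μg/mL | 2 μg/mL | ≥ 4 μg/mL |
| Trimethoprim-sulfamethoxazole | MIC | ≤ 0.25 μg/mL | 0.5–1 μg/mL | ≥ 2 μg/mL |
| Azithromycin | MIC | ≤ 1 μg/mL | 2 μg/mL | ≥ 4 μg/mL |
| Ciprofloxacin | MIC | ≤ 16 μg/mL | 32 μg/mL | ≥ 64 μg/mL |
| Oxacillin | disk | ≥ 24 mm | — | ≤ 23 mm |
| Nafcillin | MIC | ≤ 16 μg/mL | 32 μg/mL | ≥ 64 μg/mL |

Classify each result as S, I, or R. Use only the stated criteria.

R, S, S, R, I, S, S, S, S

Ciprofloxacin 64 μg/mL: ≥ 64 μg/mL → Resistant
Cefazolin (2 μg/mL) ≤ 2 μg/mL — susceptible
Nitrofurantoin 0.25 μg/mL: ≤ 1 μg/mL ⇒ susceptible
Oxacillin: 23 mm is ≤ 23 mm → R
Azithromycin: 2 μg/mL is = 2 μg/mL → intermediate
Trimethoprim-sulfamethoxazole: 0.12 μg/mL is ≤ 0.25 μg/mL → Susceptible
Amikacin (26 mm) ≥ 16 mm → S
Nafcillin (0.03 μg/mL) ≤ 16 μg/mL ⇒ Susceptible
Daptomycin (0.12 μg/mL) ≤ 0.12 μg/mL → Susceptible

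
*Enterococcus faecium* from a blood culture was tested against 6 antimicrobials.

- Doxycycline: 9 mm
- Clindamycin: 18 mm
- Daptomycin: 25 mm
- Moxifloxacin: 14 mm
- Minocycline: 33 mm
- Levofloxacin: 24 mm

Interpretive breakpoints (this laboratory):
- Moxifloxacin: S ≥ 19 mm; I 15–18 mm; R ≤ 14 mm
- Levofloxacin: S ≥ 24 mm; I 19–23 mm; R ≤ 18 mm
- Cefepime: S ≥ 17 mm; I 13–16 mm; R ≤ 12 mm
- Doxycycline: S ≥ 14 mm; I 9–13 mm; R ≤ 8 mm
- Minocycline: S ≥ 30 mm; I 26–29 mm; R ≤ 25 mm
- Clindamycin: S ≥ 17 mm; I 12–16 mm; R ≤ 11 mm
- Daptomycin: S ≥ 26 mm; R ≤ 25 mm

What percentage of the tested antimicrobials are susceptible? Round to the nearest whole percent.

Doxycycline: 9 mm is in 9–13 mm — Intermediate
Clindamycin 18 mm: ≥ 17 mm ⇒ S
Daptomycin 25 mm: ≤ 25 mm → resistant
Moxifloxacin 14 mm: ≤ 14 mm ⇒ resistant
Minocycline (33 mm) ≥ 30 mm — Susceptible
Levofloxacin: 24 mm is ≥ 24 mm ⇒ Susceptible
Susceptible: 3/6

50%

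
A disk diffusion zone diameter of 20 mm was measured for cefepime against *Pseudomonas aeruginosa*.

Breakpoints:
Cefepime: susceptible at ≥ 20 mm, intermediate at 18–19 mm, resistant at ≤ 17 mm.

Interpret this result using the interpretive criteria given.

Cefepime: 20 mm is ≥ 20 mm → S

Susceptible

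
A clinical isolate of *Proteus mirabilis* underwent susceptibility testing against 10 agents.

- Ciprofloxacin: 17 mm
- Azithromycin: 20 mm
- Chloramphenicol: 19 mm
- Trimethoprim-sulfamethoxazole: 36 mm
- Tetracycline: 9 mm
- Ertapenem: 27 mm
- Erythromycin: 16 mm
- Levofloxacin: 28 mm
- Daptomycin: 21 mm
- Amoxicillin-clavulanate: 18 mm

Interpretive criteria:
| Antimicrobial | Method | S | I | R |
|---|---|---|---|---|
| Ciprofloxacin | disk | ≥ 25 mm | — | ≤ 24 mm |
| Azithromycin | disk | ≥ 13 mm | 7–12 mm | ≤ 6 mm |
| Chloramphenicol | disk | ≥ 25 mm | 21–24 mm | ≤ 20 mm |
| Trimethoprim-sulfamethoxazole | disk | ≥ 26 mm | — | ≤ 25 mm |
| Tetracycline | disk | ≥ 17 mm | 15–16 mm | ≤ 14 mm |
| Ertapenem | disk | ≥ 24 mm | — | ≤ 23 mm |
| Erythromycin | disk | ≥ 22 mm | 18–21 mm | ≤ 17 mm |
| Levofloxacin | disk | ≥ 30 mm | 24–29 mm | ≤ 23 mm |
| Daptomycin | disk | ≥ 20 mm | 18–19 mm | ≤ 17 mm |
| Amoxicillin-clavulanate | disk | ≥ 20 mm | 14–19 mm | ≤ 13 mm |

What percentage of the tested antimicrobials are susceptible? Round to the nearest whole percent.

Ciprofloxacin (17 mm) ≤ 24 mm → Resistant
Azithromycin (20 mm) ≥ 13 mm — S
Chloramphenicol (19 mm) ≤ 20 mm — resistant
Trimethoprim-sulfamethoxazole: 36 mm is ≥ 26 mm ⇒ susceptible
Tetracycline: 9 mm is ≤ 14 mm — Resistant
Ertapenem: 27 mm is ≥ 24 mm — S
Erythromycin 16 mm: ≤ 17 mm ⇒ Resistant
Levofloxacin 28 mm: in 24–29 mm ⇒ intermediate
Daptomycin (21 mm) ≥ 20 mm ⇒ Susceptible
Amoxicillin-clavulanate: 18 mm is in 14–19 mm → I
Susceptible: 4/10

40%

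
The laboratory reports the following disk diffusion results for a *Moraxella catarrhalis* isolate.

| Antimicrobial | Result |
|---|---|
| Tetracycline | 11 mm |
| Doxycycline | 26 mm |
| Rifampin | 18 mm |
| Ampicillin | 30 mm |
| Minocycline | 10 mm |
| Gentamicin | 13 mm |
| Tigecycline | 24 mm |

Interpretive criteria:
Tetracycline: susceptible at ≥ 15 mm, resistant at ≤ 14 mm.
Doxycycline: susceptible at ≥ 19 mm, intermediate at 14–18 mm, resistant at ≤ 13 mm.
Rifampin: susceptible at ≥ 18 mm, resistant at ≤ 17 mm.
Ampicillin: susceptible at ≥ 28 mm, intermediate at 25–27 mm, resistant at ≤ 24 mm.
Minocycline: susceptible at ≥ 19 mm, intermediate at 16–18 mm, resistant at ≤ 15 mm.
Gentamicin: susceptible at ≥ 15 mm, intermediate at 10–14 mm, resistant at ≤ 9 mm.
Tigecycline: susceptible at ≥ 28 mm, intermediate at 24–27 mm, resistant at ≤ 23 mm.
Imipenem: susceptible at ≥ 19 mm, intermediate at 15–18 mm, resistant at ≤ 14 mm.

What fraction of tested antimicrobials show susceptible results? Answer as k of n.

Tetracycline 11 mm: ≤ 14 mm ⇒ resistant
Doxycycline 26 mm: ≥ 19 mm ⇒ S
Rifampin (18 mm) ≥ 18 mm ⇒ Susceptible
Ampicillin: 30 mm is ≥ 28 mm → S
Minocycline (10 mm) ≤ 15 mm ⇒ R
Gentamicin (13 mm) in 10–14 mm ⇒ Intermediate
Tigecycline (24 mm) in 24–27 mm ⇒ intermediate
Susceptible: 3/7

3 of 7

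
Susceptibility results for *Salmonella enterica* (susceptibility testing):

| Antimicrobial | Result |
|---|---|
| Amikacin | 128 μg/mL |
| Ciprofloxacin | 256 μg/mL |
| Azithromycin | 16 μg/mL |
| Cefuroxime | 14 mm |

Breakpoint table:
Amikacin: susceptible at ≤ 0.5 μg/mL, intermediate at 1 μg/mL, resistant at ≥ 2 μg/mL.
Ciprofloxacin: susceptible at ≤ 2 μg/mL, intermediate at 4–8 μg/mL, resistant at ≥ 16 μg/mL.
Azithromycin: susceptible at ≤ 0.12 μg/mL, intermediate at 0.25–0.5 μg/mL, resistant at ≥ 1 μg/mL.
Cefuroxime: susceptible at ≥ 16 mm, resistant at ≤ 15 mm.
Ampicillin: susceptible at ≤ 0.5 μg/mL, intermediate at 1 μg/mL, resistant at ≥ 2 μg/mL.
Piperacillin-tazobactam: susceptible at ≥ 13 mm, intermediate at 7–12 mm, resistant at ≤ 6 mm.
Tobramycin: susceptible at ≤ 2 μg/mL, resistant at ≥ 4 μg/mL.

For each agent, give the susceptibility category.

R, R, R, R

Amikacin: 128 μg/mL is ≥ 2 μg/mL — R
Ciprofloxacin: 256 μg/mL is ≥ 16 μg/mL — R
Azithromycin 16 μg/mL: ≥ 1 μg/mL ⇒ Resistant
Cefuroxime 14 mm: ≤ 15 mm → R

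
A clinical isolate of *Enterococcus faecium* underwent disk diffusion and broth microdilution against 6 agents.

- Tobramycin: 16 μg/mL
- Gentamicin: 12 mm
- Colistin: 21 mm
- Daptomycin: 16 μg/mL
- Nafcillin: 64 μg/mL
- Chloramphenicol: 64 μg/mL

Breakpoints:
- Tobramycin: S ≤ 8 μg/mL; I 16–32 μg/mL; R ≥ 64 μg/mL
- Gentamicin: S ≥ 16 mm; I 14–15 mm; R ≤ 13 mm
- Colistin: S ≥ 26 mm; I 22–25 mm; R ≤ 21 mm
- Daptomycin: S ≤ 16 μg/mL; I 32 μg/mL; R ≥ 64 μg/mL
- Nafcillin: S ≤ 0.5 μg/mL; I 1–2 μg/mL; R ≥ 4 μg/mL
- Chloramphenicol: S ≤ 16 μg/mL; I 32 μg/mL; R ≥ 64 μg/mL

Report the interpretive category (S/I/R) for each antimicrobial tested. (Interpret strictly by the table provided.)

Tobramycin: 16 μg/mL is in 16–32 μg/mL — intermediate
Gentamicin 12 mm: ≤ 13 mm ⇒ resistant
Colistin (21 mm) ≤ 21 mm — R
Daptomycin 16 μg/mL: ≤ 16 μg/mL ⇒ S
Nafcillin 64 μg/mL: ≥ 4 μg/mL → Resistant
Chloramphenicol: 64 μg/mL is ≥ 64 μg/mL ⇒ R

I, R, R, S, R, R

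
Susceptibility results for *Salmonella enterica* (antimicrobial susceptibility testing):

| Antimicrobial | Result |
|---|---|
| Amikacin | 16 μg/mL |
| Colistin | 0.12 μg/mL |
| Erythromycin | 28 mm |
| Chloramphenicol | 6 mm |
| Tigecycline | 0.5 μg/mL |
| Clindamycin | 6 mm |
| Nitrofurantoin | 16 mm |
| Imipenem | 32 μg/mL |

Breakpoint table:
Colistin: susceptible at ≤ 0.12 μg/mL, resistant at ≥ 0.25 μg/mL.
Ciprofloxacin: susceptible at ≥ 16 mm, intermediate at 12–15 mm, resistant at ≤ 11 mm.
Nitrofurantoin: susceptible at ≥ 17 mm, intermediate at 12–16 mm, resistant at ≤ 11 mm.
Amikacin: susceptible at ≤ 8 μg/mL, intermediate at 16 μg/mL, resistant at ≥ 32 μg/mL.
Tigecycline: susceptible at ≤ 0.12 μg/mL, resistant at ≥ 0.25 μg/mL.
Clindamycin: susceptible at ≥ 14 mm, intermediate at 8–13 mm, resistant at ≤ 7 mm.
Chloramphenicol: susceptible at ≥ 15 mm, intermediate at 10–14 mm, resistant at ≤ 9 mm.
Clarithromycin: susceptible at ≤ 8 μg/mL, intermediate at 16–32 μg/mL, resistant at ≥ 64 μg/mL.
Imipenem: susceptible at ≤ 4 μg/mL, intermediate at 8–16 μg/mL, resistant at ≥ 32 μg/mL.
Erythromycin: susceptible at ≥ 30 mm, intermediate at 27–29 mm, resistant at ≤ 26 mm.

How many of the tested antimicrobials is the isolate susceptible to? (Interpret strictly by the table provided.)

1

Amikacin 16 μg/mL: = 16 μg/mL ⇒ Intermediate
Colistin: 0.12 μg/mL is ≤ 0.12 μg/mL → susceptible
Erythromycin 28 mm: in 27–29 mm — I
Chloramphenicol 6 mm: ≤ 9 mm — resistant
Tigecycline: 0.5 μg/mL is ≥ 0.25 μg/mL ⇒ Resistant
Clindamycin (6 mm) ≤ 7 mm ⇒ resistant
Nitrofurantoin 16 mm: in 12–16 mm — I
Imipenem: 32 μg/mL is ≥ 32 μg/mL → R
Susceptible: 1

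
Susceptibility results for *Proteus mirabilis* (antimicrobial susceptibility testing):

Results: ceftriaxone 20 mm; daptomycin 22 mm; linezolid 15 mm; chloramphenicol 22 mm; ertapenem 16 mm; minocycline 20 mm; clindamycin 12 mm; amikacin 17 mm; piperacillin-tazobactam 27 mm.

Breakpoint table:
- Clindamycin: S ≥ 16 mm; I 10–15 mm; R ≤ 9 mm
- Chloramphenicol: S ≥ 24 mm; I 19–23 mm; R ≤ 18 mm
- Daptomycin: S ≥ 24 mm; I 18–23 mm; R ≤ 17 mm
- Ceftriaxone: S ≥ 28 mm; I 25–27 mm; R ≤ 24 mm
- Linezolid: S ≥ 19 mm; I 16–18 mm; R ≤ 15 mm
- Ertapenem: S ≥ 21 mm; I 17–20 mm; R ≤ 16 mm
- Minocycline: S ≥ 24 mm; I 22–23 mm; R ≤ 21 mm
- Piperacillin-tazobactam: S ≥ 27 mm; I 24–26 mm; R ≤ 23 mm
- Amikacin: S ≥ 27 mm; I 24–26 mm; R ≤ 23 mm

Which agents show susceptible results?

Ceftriaxone (20 mm) ≤ 24 mm → resistant
Daptomycin (22 mm) in 18–23 mm → Intermediate
Linezolid 15 mm: ≤ 15 mm → resistant
Chloramphenicol 22 mm: in 19–23 mm ⇒ intermediate
Ertapenem (16 mm) ≤ 16 mm → Resistant
Minocycline: 20 mm is ≤ 21 mm ⇒ R
Clindamycin: 12 mm is in 10–15 mm → intermediate
Amikacin 17 mm: ≤ 23 mm ⇒ R
Piperacillin-tazobactam: 27 mm is ≥ 27 mm ⇒ S

piperacillin-tazobactam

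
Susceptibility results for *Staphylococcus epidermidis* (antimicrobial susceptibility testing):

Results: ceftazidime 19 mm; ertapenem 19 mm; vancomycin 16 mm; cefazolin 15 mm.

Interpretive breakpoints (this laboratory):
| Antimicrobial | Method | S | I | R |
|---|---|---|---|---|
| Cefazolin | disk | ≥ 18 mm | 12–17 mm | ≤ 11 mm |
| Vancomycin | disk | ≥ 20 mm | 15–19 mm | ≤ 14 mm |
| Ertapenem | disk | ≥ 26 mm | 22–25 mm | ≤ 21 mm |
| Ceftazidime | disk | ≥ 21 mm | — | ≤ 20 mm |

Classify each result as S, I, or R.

Ceftazidime: 19 mm is ≤ 20 mm ⇒ R
Ertapenem (19 mm) ≤ 21 mm → resistant
Vancomycin (16 mm) in 15–19 mm → intermediate
Cefazolin: 15 mm is in 12–17 mm — Intermediate

R, R, I, I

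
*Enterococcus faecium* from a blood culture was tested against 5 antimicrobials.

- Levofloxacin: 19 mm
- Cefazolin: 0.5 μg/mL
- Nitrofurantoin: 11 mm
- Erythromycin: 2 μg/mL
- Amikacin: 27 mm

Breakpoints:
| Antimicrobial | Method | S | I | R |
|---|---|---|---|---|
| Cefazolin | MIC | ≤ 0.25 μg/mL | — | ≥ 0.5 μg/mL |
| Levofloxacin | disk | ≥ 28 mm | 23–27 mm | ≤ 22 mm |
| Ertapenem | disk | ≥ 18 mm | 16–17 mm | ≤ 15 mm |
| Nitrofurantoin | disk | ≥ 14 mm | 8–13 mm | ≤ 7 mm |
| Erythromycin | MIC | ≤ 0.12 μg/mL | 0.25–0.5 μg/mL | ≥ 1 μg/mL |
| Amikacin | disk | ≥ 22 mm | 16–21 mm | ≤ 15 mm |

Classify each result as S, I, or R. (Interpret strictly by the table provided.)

R, R, I, R, S

Levofloxacin 19 mm: ≤ 22 mm → Resistant
Cefazolin: 0.5 μg/mL is ≥ 0.5 μg/mL → Resistant
Nitrofurantoin: 11 mm is in 8–13 mm → I
Erythromycin (2 μg/mL) ≥ 1 μg/mL → Resistant
Amikacin 27 mm: ≥ 22 mm ⇒ susceptible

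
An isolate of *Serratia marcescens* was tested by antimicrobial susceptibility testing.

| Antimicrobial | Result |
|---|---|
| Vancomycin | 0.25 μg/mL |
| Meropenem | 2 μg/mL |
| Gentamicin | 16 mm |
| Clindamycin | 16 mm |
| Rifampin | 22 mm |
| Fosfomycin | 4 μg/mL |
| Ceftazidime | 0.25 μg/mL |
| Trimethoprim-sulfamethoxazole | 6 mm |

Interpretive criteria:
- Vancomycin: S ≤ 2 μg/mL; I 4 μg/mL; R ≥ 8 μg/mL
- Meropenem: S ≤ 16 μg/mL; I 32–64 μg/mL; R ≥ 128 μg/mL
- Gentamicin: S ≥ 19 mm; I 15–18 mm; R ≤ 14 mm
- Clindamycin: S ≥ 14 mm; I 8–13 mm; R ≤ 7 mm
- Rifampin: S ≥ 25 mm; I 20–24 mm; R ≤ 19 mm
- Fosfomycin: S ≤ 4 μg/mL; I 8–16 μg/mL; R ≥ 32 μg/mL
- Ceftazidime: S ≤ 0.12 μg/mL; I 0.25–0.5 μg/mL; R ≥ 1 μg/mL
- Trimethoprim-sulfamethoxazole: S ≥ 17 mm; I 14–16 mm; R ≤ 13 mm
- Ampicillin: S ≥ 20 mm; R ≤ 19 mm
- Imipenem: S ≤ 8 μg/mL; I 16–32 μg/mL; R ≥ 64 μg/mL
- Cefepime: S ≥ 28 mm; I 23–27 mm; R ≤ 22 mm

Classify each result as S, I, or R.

S, S, I, S, I, S, I, R

Vancomycin 0.25 μg/mL: ≤ 2 μg/mL — S
Meropenem 2 μg/mL: ≤ 16 μg/mL ⇒ susceptible
Gentamicin (16 mm) in 15–18 mm → Intermediate
Clindamycin: 16 mm is ≥ 14 mm ⇒ S
Rifampin (22 mm) in 20–24 mm — Intermediate
Fosfomycin: 4 μg/mL is ≤ 4 μg/mL — Susceptible
Ceftazidime 0.25 μg/mL: in 0.25–0.5 μg/mL ⇒ Intermediate
Trimethoprim-sulfamethoxazole: 6 mm is ≤ 13 mm → R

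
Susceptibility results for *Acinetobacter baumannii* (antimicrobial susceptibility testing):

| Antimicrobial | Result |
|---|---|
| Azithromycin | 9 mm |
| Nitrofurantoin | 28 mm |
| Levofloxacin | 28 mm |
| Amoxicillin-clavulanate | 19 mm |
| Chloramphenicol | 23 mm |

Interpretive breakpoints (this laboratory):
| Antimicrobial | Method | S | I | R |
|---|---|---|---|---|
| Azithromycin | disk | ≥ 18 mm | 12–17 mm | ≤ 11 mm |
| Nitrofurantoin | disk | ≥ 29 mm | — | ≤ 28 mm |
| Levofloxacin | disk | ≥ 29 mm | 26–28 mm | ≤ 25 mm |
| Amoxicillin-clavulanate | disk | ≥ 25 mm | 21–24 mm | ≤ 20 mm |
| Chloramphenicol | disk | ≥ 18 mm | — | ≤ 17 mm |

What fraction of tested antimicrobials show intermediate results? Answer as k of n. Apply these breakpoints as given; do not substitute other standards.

Azithromycin (9 mm) ≤ 11 mm ⇒ R
Nitrofurantoin: 28 mm is ≤ 28 mm → R
Levofloxacin (28 mm) in 26–28 mm ⇒ I
Amoxicillin-clavulanate (19 mm) ≤ 20 mm — Resistant
Chloramphenicol (23 mm) ≥ 18 mm — Susceptible
Intermediate: 1/5

1 of 5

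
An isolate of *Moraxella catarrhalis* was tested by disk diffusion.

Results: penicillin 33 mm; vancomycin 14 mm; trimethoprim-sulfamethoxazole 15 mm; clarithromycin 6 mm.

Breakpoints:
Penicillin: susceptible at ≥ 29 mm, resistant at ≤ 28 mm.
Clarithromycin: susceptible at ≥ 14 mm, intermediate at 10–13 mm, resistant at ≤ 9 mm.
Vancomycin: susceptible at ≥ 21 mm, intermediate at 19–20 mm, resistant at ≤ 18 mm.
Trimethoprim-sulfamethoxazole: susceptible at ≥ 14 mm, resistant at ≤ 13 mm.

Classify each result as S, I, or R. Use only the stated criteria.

S, R, S, R

Penicillin: 33 mm is ≥ 29 mm → Susceptible
Vancomycin 14 mm: ≤ 18 mm — Resistant
Trimethoprim-sulfamethoxazole: 15 mm is ≥ 14 mm → Susceptible
Clarithromycin (6 mm) ≤ 9 mm → Resistant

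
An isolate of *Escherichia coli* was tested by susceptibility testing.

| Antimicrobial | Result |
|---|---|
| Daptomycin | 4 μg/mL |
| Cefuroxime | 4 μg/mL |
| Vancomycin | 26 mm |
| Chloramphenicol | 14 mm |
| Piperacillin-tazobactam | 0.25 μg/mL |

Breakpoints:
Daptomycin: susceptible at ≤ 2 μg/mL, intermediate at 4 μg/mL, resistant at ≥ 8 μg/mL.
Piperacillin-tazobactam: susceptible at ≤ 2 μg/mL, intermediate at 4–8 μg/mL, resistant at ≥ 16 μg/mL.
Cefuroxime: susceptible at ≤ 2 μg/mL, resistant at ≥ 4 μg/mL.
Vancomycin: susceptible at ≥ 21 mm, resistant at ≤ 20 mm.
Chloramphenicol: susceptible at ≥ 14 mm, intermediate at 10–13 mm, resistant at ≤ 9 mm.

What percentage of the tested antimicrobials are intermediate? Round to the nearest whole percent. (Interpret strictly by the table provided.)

20%

Daptomycin: 4 μg/mL is = 4 μg/mL — I
Cefuroxime: 4 μg/mL is ≥ 4 μg/mL → resistant
Vancomycin: 26 mm is ≥ 21 mm → susceptible
Chloramphenicol 14 mm: ≥ 14 mm ⇒ Susceptible
Piperacillin-tazobactam: 0.25 μg/mL is ≤ 2 μg/mL ⇒ susceptible
Intermediate: 1/5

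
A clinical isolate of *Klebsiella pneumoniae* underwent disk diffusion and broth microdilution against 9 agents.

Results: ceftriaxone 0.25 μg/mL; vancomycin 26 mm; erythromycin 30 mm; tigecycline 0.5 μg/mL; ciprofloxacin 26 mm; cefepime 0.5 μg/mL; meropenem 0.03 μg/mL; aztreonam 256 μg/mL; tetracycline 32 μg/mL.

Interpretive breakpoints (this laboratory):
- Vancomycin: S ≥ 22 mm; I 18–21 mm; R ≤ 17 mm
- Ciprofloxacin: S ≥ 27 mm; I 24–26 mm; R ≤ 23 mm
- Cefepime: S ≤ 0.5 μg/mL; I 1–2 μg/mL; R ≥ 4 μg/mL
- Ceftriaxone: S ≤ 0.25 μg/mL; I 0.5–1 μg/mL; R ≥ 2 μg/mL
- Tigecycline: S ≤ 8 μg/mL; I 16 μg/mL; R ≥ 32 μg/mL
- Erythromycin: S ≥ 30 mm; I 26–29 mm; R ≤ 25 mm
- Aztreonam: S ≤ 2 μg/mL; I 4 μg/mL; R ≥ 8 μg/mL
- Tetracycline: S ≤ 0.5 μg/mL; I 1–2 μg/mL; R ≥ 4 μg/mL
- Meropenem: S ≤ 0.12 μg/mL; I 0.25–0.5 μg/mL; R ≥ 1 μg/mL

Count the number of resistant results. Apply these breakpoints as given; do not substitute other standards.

Ceftriaxone (0.25 μg/mL) ≤ 0.25 μg/mL → S
Vancomycin (26 mm) ≥ 22 mm → Susceptible
Erythromycin (30 mm) ≥ 30 mm — Susceptible
Tigecycline: 0.5 μg/mL is ≤ 8 μg/mL → Susceptible
Ciprofloxacin: 26 mm is in 24–26 mm — intermediate
Cefepime (0.5 μg/mL) ≤ 0.5 μg/mL — susceptible
Meropenem: 0.03 μg/mL is ≤ 0.12 μg/mL ⇒ Susceptible
Aztreonam 256 μg/mL: ≥ 8 μg/mL ⇒ R
Tetracycline 32 μg/mL: ≥ 4 μg/mL → Resistant
Resistant: 2

2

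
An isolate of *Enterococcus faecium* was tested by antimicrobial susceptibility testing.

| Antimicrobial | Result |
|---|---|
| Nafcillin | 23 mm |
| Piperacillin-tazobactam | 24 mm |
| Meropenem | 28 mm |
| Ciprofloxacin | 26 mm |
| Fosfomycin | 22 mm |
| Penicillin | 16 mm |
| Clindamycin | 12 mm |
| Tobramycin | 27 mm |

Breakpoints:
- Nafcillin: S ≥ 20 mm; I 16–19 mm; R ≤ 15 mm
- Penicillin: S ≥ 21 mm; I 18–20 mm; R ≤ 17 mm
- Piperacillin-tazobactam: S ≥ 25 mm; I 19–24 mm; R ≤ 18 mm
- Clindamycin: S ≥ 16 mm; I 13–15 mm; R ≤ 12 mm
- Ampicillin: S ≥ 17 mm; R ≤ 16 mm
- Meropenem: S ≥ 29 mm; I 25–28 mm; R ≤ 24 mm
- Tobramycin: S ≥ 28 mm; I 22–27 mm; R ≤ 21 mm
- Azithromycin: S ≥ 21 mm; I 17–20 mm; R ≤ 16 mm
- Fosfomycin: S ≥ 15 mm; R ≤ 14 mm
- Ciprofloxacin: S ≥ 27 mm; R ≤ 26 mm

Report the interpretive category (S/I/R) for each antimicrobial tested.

Nafcillin (23 mm) ≥ 20 mm ⇒ S
Piperacillin-tazobactam (24 mm) in 19–24 mm → I
Meropenem: 28 mm is in 25–28 mm ⇒ I
Ciprofloxacin 26 mm: ≤ 26 mm ⇒ Resistant
Fosfomycin: 22 mm is ≥ 15 mm ⇒ Susceptible
Penicillin 16 mm: ≤ 17 mm ⇒ Resistant
Clindamycin 12 mm: ≤ 12 mm — Resistant
Tobramycin (27 mm) in 22–27 mm ⇒ intermediate

S, I, I, R, S, R, R, I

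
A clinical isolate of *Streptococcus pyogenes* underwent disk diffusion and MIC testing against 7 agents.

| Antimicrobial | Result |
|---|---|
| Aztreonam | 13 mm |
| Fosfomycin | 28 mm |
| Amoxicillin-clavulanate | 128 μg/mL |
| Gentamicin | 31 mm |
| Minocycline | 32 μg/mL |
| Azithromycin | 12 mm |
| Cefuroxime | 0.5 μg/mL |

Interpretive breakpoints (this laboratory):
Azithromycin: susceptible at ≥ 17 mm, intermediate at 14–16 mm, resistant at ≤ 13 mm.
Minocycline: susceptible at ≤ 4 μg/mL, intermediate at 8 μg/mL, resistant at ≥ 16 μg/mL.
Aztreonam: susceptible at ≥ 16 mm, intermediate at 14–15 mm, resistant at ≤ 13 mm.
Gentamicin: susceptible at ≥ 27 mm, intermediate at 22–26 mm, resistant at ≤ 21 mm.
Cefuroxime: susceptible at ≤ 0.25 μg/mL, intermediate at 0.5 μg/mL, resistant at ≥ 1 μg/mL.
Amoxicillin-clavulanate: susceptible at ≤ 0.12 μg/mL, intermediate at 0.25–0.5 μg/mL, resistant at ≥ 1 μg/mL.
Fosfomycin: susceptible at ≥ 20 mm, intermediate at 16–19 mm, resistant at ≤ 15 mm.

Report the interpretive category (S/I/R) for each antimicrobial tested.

R, S, R, S, R, R, I

Aztreonam: 13 mm is ≤ 13 mm → resistant
Fosfomycin (28 mm) ≥ 20 mm → susceptible
Amoxicillin-clavulanate 128 μg/mL: ≥ 1 μg/mL ⇒ resistant
Gentamicin 31 mm: ≥ 27 mm → Susceptible
Minocycline (32 μg/mL) ≥ 16 μg/mL → R
Azithromycin: 12 mm is ≤ 13 mm → resistant
Cefuroxime (0.5 μg/mL) = 0.5 μg/mL — intermediate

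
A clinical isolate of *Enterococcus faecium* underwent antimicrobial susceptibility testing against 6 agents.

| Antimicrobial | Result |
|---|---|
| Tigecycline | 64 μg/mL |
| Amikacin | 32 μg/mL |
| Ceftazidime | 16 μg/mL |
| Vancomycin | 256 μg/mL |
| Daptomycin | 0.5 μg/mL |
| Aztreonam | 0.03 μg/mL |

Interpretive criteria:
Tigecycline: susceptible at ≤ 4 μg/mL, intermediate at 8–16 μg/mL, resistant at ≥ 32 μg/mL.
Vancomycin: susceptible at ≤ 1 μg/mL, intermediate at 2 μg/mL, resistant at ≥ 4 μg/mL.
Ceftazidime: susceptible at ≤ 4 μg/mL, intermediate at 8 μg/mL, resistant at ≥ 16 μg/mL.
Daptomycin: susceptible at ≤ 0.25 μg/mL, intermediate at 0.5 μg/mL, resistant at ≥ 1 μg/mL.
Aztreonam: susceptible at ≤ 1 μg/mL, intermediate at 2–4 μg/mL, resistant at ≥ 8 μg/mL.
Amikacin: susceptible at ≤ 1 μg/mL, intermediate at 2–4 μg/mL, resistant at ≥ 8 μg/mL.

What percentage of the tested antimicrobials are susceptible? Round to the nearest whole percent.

17%

Tigecycline 64 μg/mL: ≥ 32 μg/mL ⇒ resistant
Amikacin 32 μg/mL: ≥ 8 μg/mL → resistant
Ceftazidime: 16 μg/mL is ≥ 16 μg/mL — R
Vancomycin (256 μg/mL) ≥ 4 μg/mL → R
Daptomycin 0.5 μg/mL: = 0.5 μg/mL ⇒ I
Aztreonam: 0.03 μg/mL is ≤ 1 μg/mL — susceptible
Susceptible: 1/6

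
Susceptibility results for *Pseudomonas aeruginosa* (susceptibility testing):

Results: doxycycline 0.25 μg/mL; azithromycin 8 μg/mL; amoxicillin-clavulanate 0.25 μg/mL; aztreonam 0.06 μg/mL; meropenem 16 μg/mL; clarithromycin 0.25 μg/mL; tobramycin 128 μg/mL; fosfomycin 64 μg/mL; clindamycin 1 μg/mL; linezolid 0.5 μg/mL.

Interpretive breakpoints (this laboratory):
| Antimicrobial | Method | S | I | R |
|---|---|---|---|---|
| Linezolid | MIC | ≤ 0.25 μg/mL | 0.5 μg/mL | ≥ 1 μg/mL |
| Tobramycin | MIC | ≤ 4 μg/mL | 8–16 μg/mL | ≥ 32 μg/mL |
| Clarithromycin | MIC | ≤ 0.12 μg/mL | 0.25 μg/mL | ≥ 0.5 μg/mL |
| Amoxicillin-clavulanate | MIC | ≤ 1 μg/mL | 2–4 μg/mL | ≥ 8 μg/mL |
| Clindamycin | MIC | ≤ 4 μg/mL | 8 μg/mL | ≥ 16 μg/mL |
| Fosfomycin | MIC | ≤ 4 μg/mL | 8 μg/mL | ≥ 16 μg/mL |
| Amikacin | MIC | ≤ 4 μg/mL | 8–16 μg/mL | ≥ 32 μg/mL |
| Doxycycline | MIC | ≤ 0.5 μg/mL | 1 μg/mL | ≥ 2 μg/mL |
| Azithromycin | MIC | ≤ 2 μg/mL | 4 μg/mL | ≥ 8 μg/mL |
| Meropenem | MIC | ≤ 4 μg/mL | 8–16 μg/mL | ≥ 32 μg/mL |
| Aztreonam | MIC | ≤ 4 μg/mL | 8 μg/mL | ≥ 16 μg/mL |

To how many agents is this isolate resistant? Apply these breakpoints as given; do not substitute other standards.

Doxycycline: 0.25 μg/mL is ≤ 0.5 μg/mL — Susceptible
Azithromycin 8 μg/mL: ≥ 8 μg/mL → R
Amoxicillin-clavulanate 0.25 μg/mL: ≤ 1 μg/mL — Susceptible
Aztreonam (0.06 μg/mL) ≤ 4 μg/mL — susceptible
Meropenem (16 μg/mL) in 8–16 μg/mL — Intermediate
Clarithromycin: 0.25 μg/mL is = 0.25 μg/mL → Intermediate
Tobramycin: 128 μg/mL is ≥ 32 μg/mL — R
Fosfomycin (64 μg/mL) ≥ 16 μg/mL ⇒ resistant
Clindamycin 1 μg/mL: ≤ 4 μg/mL ⇒ Susceptible
Linezolid (0.5 μg/mL) = 0.5 μg/mL — Intermediate
Resistant: 3

3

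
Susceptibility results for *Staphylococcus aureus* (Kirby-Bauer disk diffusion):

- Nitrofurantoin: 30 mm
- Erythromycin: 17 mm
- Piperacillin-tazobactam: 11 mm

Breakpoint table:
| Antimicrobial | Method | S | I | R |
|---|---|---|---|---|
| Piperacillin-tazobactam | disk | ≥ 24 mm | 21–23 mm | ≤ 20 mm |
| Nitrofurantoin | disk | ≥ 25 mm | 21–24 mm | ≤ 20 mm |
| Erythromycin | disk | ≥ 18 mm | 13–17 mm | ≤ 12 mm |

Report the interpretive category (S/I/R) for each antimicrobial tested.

S, I, R

Nitrofurantoin: 30 mm is ≥ 25 mm ⇒ Susceptible
Erythromycin: 17 mm is in 13–17 mm — intermediate
Piperacillin-tazobactam: 11 mm is ≤ 20 mm → R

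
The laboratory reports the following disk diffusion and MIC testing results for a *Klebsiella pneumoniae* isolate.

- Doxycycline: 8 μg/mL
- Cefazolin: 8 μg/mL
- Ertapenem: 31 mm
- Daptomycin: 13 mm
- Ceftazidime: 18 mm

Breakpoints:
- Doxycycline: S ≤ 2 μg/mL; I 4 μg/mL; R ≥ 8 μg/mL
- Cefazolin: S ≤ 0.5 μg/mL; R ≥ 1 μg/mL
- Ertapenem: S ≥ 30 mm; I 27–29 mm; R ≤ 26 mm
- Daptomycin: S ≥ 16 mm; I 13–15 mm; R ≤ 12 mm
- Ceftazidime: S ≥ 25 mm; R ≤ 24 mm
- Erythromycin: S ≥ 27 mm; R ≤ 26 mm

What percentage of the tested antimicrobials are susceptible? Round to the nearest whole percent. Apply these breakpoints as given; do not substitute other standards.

Doxycycline: 8 μg/mL is ≥ 8 μg/mL → resistant
Cefazolin: 8 μg/mL is ≥ 1 μg/mL ⇒ Resistant
Ertapenem: 31 mm is ≥ 30 mm ⇒ susceptible
Daptomycin: 13 mm is in 13–15 mm ⇒ intermediate
Ceftazidime: 18 mm is ≤ 24 mm — Resistant
Susceptible: 1/5

20%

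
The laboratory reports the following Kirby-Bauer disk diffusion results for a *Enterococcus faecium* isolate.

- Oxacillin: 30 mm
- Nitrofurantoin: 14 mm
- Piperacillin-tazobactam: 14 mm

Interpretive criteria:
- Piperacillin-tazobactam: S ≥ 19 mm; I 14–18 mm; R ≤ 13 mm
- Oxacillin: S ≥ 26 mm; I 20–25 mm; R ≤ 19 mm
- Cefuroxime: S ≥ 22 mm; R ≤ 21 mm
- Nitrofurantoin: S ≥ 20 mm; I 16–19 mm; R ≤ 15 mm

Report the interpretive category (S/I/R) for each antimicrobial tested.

Oxacillin 30 mm: ≥ 26 mm → susceptible
Nitrofurantoin (14 mm) ≤ 15 mm — R
Piperacillin-tazobactam (14 mm) in 14–18 mm ⇒ intermediate

S, R, I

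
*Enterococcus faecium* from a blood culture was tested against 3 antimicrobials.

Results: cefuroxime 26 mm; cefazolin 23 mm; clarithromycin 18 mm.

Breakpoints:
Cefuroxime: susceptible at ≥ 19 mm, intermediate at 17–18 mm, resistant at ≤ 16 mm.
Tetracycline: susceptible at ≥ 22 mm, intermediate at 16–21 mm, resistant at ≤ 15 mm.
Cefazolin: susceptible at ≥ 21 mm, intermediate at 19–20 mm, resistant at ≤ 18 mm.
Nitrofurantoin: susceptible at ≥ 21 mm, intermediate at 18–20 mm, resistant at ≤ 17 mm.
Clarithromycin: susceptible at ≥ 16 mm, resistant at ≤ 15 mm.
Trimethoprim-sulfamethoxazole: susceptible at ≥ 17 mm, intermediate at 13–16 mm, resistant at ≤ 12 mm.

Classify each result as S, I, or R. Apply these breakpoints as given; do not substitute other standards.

Cefuroxime: 26 mm is ≥ 19 mm — susceptible
Cefazolin 23 mm: ≥ 21 mm — S
Clarithromycin: 18 mm is ≥ 16 mm — S

S, S, S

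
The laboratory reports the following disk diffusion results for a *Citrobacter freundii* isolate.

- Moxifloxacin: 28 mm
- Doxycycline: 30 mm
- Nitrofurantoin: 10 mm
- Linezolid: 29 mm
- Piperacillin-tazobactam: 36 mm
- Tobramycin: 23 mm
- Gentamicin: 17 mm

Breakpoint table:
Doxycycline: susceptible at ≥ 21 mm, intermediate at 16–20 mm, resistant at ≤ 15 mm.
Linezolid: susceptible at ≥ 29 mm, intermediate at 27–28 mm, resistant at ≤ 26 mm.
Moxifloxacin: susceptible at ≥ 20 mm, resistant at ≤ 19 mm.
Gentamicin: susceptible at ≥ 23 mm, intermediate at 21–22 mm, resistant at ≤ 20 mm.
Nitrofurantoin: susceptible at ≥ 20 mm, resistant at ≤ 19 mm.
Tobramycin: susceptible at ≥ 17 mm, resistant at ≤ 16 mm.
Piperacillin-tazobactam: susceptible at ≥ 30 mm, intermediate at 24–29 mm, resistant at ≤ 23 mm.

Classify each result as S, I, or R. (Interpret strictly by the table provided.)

S, S, R, S, S, S, R

Moxifloxacin (28 mm) ≥ 20 mm — S
Doxycycline: 30 mm is ≥ 21 mm — susceptible
Nitrofurantoin: 10 mm is ≤ 19 mm ⇒ resistant
Linezolid (29 mm) ≥ 29 mm ⇒ susceptible
Piperacillin-tazobactam (36 mm) ≥ 30 mm → susceptible
Tobramycin (23 mm) ≥ 17 mm — susceptible
Gentamicin: 17 mm is ≤ 20 mm — R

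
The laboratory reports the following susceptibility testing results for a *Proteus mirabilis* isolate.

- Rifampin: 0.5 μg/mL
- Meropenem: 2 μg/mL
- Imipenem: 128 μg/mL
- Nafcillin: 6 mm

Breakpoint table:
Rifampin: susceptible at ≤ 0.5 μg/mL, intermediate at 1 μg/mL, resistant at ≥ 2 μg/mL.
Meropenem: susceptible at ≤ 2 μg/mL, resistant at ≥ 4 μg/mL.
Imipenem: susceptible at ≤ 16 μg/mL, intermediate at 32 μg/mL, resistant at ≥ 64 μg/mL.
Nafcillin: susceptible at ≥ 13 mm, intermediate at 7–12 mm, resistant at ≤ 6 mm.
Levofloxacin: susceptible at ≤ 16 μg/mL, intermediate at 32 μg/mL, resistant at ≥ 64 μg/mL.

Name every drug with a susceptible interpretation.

rifampin, meropenem

Rifampin 0.5 μg/mL: ≤ 0.5 μg/mL — susceptible
Meropenem 2 μg/mL: ≤ 2 μg/mL → S
Imipenem 128 μg/mL: ≥ 64 μg/mL → R
Nafcillin (6 mm) ≤ 6 mm → resistant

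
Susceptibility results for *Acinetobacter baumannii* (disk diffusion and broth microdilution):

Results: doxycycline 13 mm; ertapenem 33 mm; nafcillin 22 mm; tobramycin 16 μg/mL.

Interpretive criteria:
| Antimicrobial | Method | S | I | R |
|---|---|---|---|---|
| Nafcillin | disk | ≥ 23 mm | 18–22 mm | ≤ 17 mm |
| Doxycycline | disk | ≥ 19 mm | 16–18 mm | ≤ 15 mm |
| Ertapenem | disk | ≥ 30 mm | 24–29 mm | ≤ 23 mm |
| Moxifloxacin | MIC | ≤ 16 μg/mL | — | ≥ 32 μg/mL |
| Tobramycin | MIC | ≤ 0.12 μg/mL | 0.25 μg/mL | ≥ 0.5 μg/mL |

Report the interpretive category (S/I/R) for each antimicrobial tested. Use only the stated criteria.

R, S, I, R

Doxycycline (13 mm) ≤ 15 mm → R
Ertapenem 33 mm: ≥ 30 mm — Susceptible
Nafcillin (22 mm) in 18–22 mm ⇒ intermediate
Tobramycin 16 μg/mL: ≥ 0.5 μg/mL — resistant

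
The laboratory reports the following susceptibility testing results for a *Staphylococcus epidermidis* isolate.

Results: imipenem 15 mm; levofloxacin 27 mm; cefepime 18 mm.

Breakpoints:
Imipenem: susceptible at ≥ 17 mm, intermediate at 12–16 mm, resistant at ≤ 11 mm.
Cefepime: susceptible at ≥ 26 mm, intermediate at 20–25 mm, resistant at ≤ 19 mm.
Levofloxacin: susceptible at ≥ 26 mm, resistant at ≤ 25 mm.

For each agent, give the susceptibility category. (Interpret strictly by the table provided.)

Imipenem: 15 mm is in 12–16 mm → Intermediate
Levofloxacin: 27 mm is ≥ 26 mm — susceptible
Cefepime: 18 mm is ≤ 19 mm ⇒ R

I, S, R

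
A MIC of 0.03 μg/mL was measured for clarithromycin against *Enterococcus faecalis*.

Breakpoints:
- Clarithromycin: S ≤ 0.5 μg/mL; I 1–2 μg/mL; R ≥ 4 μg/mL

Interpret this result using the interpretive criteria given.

Clarithromycin (0.03 μg/mL) ≤ 0.5 μg/mL → Susceptible

Susceptible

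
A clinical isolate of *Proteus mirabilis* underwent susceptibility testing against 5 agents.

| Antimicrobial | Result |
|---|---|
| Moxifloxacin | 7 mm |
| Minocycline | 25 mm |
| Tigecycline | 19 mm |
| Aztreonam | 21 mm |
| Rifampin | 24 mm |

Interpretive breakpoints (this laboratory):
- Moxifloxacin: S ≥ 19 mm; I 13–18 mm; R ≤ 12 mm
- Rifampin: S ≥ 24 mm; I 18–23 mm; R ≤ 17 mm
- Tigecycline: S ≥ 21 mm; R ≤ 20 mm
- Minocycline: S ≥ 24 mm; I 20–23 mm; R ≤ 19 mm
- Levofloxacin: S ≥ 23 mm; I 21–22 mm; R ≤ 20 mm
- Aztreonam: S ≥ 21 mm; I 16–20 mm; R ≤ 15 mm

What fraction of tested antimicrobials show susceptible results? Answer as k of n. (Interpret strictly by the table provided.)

Moxifloxacin (7 mm) ≤ 12 mm ⇒ Resistant
Minocycline: 25 mm is ≥ 24 mm — susceptible
Tigecycline 19 mm: ≤ 20 mm ⇒ R
Aztreonam 21 mm: ≥ 21 mm → S
Rifampin (24 mm) ≥ 24 mm → susceptible
Susceptible: 3/5

3 of 5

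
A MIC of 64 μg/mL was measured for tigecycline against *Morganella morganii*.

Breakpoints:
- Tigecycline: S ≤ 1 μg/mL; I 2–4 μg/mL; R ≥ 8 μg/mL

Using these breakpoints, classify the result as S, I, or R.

R

Tigecycline 64 μg/mL: ≥ 8 μg/mL → resistant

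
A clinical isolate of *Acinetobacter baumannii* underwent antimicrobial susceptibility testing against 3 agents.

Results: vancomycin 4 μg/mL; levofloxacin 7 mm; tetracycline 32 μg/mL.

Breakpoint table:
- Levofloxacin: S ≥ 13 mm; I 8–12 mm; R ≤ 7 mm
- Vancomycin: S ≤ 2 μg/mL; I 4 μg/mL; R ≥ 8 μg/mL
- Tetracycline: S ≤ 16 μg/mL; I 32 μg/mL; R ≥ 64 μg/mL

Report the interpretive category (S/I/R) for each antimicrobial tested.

I, R, I

Vancomycin: 4 μg/mL is = 4 μg/mL — I
Levofloxacin: 7 mm is ≤ 7 mm ⇒ Resistant
Tetracycline: 32 μg/mL is = 32 μg/mL ⇒ intermediate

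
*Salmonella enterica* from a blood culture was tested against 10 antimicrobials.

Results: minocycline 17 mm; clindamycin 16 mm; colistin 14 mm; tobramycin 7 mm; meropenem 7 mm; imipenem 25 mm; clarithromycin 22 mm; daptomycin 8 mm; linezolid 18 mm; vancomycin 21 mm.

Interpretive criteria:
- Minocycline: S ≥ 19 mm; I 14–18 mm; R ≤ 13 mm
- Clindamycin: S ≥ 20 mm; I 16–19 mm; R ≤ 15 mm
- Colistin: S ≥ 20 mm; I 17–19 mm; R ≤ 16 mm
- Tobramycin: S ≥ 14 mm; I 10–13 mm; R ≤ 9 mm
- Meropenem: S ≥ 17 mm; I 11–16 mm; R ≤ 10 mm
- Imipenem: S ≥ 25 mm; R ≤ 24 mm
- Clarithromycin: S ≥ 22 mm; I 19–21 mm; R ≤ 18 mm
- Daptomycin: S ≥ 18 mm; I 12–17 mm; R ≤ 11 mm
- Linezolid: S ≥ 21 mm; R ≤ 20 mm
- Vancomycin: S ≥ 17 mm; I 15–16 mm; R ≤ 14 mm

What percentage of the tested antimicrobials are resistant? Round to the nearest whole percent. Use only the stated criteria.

50%

Minocycline (17 mm) in 14–18 mm ⇒ intermediate
Clindamycin: 16 mm is in 16–19 mm → I
Colistin 14 mm: ≤ 16 mm ⇒ Resistant
Tobramycin (7 mm) ≤ 9 mm — R
Meropenem: 7 mm is ≤ 10 mm → R
Imipenem 25 mm: ≥ 25 mm ⇒ Susceptible
Clarithromycin: 22 mm is ≥ 22 mm — S
Daptomycin (8 mm) ≤ 11 mm → Resistant
Linezolid 18 mm: ≤ 20 mm → Resistant
Vancomycin (21 mm) ≥ 17 mm → S
Resistant: 5/10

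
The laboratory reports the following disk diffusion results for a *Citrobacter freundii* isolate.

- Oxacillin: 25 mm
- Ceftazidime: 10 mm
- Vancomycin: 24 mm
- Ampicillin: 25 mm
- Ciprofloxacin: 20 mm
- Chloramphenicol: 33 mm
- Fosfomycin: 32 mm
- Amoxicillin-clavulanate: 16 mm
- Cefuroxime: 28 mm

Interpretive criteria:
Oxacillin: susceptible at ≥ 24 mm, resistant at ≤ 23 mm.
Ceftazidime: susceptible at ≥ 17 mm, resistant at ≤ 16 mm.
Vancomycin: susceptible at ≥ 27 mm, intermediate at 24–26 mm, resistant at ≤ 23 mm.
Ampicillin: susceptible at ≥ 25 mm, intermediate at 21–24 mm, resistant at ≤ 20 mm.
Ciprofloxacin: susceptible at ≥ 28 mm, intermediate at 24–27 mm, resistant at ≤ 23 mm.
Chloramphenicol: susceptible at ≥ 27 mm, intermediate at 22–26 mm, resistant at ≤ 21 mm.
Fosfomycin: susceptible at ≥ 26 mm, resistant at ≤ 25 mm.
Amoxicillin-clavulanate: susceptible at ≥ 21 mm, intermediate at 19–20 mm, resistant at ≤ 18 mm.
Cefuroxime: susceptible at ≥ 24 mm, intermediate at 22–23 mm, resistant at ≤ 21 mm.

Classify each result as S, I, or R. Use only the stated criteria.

S, R, I, S, R, S, S, R, S

Oxacillin (25 mm) ≥ 24 mm ⇒ susceptible
Ceftazidime: 10 mm is ≤ 16 mm ⇒ resistant
Vancomycin 24 mm: in 24–26 mm → I
Ampicillin: 25 mm is ≥ 25 mm → susceptible
Ciprofloxacin: 20 mm is ≤ 23 mm → resistant
Chloramphenicol 33 mm: ≥ 27 mm — susceptible
Fosfomycin (32 mm) ≥ 26 mm ⇒ susceptible
Amoxicillin-clavulanate 16 mm: ≤ 18 mm — resistant
Cefuroxime (28 mm) ≥ 24 mm → S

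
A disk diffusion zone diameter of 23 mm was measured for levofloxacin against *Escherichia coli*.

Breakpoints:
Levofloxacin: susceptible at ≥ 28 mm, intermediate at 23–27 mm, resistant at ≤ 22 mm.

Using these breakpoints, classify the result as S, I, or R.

I

Levofloxacin 23 mm: in 23–27 mm — intermediate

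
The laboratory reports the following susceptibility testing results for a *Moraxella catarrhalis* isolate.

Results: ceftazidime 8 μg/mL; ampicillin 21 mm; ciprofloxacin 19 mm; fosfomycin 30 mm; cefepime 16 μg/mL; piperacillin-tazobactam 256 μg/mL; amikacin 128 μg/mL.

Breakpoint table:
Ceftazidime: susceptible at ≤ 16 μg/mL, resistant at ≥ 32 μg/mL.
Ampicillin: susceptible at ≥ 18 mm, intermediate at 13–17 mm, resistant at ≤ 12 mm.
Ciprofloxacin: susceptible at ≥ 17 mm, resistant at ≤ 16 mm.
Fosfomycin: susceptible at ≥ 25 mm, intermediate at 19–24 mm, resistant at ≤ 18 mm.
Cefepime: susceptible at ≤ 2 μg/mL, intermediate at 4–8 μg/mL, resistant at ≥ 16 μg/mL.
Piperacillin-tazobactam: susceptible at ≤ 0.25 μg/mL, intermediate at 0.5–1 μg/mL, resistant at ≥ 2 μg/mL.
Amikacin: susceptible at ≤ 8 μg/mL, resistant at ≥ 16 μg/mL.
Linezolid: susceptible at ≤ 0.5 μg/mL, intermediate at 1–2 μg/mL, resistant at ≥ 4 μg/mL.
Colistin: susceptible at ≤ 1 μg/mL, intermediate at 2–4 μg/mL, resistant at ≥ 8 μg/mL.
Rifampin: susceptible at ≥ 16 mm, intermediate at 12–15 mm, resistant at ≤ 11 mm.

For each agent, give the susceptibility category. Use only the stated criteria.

S, S, S, S, R, R, R

Ceftazidime 8 μg/mL: ≤ 16 μg/mL — Susceptible
Ampicillin: 21 mm is ≥ 18 mm ⇒ susceptible
Ciprofloxacin 19 mm: ≥ 17 mm ⇒ susceptible
Fosfomycin (30 mm) ≥ 25 mm — S
Cefepime 16 μg/mL: ≥ 16 μg/mL → resistant
Piperacillin-tazobactam (256 μg/mL) ≥ 2 μg/mL — Resistant
Amikacin: 128 μg/mL is ≥ 16 μg/mL ⇒ Resistant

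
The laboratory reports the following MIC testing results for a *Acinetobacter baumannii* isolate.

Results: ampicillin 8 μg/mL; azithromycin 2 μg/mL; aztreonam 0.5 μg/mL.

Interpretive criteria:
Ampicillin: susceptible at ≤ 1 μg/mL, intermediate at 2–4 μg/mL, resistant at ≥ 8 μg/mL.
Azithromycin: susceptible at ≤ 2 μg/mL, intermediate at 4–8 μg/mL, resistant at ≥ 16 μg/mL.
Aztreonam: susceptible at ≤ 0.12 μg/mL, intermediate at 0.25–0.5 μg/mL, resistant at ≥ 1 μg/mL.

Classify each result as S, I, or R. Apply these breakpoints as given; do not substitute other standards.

Ampicillin 8 μg/mL: ≥ 8 μg/mL → Resistant
Azithromycin (2 μg/mL) ≤ 2 μg/mL → Susceptible
Aztreonam (0.5 μg/mL) in 0.25–0.5 μg/mL → Intermediate

R, S, I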